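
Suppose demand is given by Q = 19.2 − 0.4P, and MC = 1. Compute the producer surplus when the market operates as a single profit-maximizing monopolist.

PS = 220.9

Inverting demand: P = 48 − 2.5Q.
A monopolist chooses Q where MR = MC. MR = 48 − 5Q; setting this equal to 1 gives Q = 9.4 and P = 24.5.
PS = (24.5 − 1)·9.4 = 220.9.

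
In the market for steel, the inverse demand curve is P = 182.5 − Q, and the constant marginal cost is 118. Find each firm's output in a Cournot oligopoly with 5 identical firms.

With 5 symmetric Cournot firms, each firm's FOC gives 182.5 − 6q = 118, so q = 10.75, Q = 5·10.75 = 53.75, and P = 128.75.

q_i = 10.75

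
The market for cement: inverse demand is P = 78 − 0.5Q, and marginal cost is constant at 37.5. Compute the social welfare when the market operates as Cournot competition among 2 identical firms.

TS = 1458

Cournot with 2 identical firms: the symmetric best-response condition is 78 − 1.5q = 37.5. Each firm produces q = 27, total output Q = 54, price P = 51.
CS = ½·(78 − 51)·54 = 729; PS = (51 − 37.5)·54 = 729; TS = 1458.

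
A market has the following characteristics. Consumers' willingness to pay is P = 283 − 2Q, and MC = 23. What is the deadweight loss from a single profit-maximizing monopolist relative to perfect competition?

Under competition P = MC = 23, so Q = (283 − 23)/2 = 130.
A monopolist chooses Q where MR = MC. MR = 283 − 4Q; setting this equal to 23 gives Q = 65 and P = 153.
DWL is the triangle between Q = 65 and Q = 130: ½·(130 − 65)·(153 − 23) = 4225.

DWL = 4225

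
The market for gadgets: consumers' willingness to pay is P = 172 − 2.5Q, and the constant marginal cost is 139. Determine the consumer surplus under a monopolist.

CS = 54.45

A monopolist chooses Q where MR = MC. MR = 172 − 5Q; setting this equal to 139 gives Q = 6.6 and P = 155.5.
CS = ½·(172 − 155.5)·6.6 = 54.45.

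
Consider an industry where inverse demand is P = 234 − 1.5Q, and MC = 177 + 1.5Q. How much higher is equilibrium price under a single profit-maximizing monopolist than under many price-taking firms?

Equilibrium price rises by 9.5

Competitive equilibrium sets price equal to marginal cost: 234 − 1.5Q = 177 + 1.5Q, so Q = 19 and P = 205.5.
Monopoly sets MR = MC: 234 − 3Q = 177 + 1.5Q ⇒ Q = 38/3, P = 234 − 1.5·38/3 = 215.
Change in equilibrium price: 215 − 205.5 = 9.5.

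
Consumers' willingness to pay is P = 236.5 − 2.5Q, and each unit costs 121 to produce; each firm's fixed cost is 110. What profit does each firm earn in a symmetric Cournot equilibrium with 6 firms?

π_i = −1.1

In a 6-firm Cournot equilibrium, symmetry and the first-order condition give q = (236.5 − 121)/(17.5) = 6.6. So Q = 39.6 and P = 137.5.
Each firm's profit = (137.5 − 121)·6.6 − 110 = −1.1.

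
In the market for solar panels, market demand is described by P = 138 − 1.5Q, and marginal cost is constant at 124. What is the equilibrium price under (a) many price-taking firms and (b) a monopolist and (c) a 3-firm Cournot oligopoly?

Competition: P = 124; Monopoly: P = 131; Cournot: P = 127.5

Competitive firms price at marginal cost: P = 124, giving Q = 28/3.
A monopolist chooses Q where MR = MC. MR = 138 − 3Q; setting this equal to 124 gives Q = 14/3 and P = 131.
Cournot with 3 identical firms: the symmetric best-response condition is 138 − 6q = 124. Each firm produces q = 7/3, total output Q = 7, price P = 127.5.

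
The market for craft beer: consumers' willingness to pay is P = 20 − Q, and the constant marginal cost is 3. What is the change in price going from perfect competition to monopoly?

P rises by 8.5

Perfect competition: P = MC = 3, so 20 − Q = 3 and Q = 17.
Monopoly sets MR = MC: 20 − 2Q = 3 ⇒ Q = 8.5, P = 20 − 8.5 = 11.5.
Change in price: 11.5 − 3 = 8.5.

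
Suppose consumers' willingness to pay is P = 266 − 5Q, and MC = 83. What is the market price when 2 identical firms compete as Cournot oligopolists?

In a 2-firm Cournot equilibrium, symmetry and the first-order condition give q = (266 − 83)/(15) = 12.2. So Q = 24.4 and P = 144.

P = 144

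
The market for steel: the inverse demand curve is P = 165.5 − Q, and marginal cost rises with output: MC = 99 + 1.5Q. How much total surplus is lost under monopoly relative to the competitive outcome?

DWL = 72.2

Competitive equilibrium sets price equal to marginal cost: 165.5 − Q = 99 + 1.5Q, so Q = 26.6 and P = 138.9.
Monopoly sets MR = MC: 165.5 − 2Q = 99 + 1.5Q ⇒ Q = 19, P = 165.5 − 19 = 146.5.
CS = ½·(165.5 − 138.9)·26.6 = 353.78; PS = (138.9·26.6 − 99·26.6 − ½·1.5·26.6²) = 530.67; TS = 884.45.
CS = ½·(165.5 − 146.5)·19 = 180.5; PS = (146.5·19 − 99·19 − ½·1.5·19²) = 631.75; TS = 812.25.
DWL = 884.45 − 812.25 = 72.2.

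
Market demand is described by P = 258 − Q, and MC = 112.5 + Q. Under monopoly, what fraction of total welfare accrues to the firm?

PS/TS = 0.75

A monopolist chooses Q where MR = MC. MR = 258 − 2Q; setting this equal to 112.5 + Q gives Q = 48.5 and P = 209.5.
CS = ½·(258 − 209.5)·48.5 = 1176.125.
PS = P·Q − VC(Q) = 209.5·48.5 − (112.5·48.5 + ½·1·48.5²) = 3528.375.
Share captured = PS/TS = 3528.375/4704.5 = 0.75.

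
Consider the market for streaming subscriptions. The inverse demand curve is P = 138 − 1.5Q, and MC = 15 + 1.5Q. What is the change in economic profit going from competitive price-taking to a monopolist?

Competitive equilibrium sets price equal to marginal cost: 138 − 1.5Q = 15 + 1.5Q, so Q = 41 and P = 76.5.
Profit = 76.5·41 − (15·41 + ½·1.5·41²) = 1260.75.
The monopolist equates marginal revenue to marginal cost: 138 − 3Q = 15 + 1.5Q, so Q = 82/3. From demand, P = 97.
Profit = 97·82/3 − (15·82/3 + ½·1.5·(82/3)²) = 1681.
Change in economic profit: 1681 − 1260.75 = 420.25.

Economic profit rises by 420.25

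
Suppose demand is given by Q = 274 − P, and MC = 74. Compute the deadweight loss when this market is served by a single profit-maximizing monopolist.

DWL = 5000

Inverting demand: P = 274 − Q.
Perfect competition: P = MC = 74, so 274 − Q = 74 and Q = 200.
A monopolist chooses Q where MR = MC. MR = 274 − 2Q; setting this equal to 74 gives Q = 100 and P = 174.
DWL is the triangle between Q = 100 and Q = 200: ½·(200 − 100)·(174 − 74) = 5000.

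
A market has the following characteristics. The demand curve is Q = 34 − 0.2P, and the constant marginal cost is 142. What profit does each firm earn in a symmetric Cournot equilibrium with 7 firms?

π_i = 2.45

Inverting demand: P = 170 − 5Q.
In a 7-firm Cournot equilibrium, symmetry and the first-order condition give q = (170 − 142)/(40) = 0.7. So Q = 4.9 and P = 145.5.
Each firm's profit = (145.5 − 142)·0.7 = 2.45.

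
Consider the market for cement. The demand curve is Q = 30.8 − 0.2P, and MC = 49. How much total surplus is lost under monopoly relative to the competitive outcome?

DWL = 275.625

Inverting demand: P = 154 − 5Q.
Perfect competition: P = MC = 49, so 154 − 5Q = 49 and Q = 21.
A monopolist chooses Q where MR = MC. MR = 154 − 10Q; setting this equal to 49 gives Q = 10.5 and P = 101.5.
DWL is the triangle between Q = 10.5 and Q = 21: ½·(21 − 10.5)·(101.5 − 49) = 275.625.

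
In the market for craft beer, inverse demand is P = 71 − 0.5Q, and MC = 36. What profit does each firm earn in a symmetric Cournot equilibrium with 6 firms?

In a 6-firm Cournot equilibrium, symmetry and the first-order condition give q = (71 − 36)/(3.5) = 10. So Q = 60 and P = 41.
Each firm's profit = (41 − 36)·10 = 50.

π_i = 50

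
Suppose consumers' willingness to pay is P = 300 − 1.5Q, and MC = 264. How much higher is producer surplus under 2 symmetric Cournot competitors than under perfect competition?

Competitive firms price at marginal cost: P = 264, giving Q = 24.
PS = (264 − 264)·24 = 0.
Cournot with 2 identical firms: the symmetric best-response condition is 300 − 4.5q = 264. Each firm produces q = 8, total output Q = 16, price P = 276.
PS = (276 − 264)·16 = 192.
Change in producer surplus: 192 − 0 = 192.

Producer surplus rises by 192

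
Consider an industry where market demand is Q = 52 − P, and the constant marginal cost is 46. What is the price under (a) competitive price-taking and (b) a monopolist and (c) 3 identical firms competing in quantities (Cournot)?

Competition: P = 46; Monopoly: P = 49; Cournot: P = 47.5

Inverting demand: P = 52 − Q.
Competitive firms price at marginal cost: P = 46, giving Q = 6.
The monopolist equates marginal revenue to marginal cost: 52 − 2Q = 46, so Q = 3. From demand, P = 49.
With 3 symmetric Cournot firms, each firm's FOC gives 52 − 4q = 46, so q = 1.5, Q = 3·1.5 = 4.5, and P = 47.5.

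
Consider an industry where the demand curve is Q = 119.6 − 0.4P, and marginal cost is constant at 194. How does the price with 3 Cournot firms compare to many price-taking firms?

Cournot: P = 220.25; Competition: P = 194

Inverting demand: P = 299 − 2.5Q.
Cournot with 3 identical firms: the symmetric best-response condition is 299 − 10q = 194. Each firm produces q = 10.5, total output Q = 31.5, price P = 220.25.
Under competition P = MC = 194, so Q = (299 − 194)/2.5 = 42.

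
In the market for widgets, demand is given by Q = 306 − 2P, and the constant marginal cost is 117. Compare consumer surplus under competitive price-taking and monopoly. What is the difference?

CS falls by 972

Inverting demand: P = 153 − 0.5Q.
Perfect competition: P = MC = 117, so 153 − 0.5Q = 117 and Q = 72.
CS = ½·(153 − 117)·72 = 1296.
The monopolist equates marginal revenue to marginal cost: 153 − Q = 117, so Q = 36. From demand, P = 135.
CS = ½·(153 − 135)·36 = 324.
Change in consumer surplus: 324 − 1296 = −972.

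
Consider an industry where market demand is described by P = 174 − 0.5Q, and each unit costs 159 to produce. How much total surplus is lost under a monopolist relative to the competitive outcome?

DWL = 56.25

Competitive firms price at marginal cost: P = 159, giving Q = 30.
Monopoly sets MR = MC: 174 − Q = 159 ⇒ Q = 15, P = 174 − 0.5·15 = 166.5.
DWL is the triangle between Q = 15 and Q = 30: ½·(30 − 15)·(166.5 − 159) = 56.25.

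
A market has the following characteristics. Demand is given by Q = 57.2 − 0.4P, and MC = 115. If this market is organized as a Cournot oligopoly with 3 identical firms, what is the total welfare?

Inverting demand: P = 143 − 2.5Q.
With 3 symmetric Cournot firms, each firm's FOC gives 143 − 10q = 115, so q = 2.8, Q = 3·2.8 = 8.4, and P = 122.
CS = ½·(143 − 122)·8.4 = 88.2; PS = (122 − 115)·8.4 = 58.8; TS = 147.

TS = 147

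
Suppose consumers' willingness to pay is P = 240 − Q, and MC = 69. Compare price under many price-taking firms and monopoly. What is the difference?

Price rises by 85.5

Perfect competition: P = MC = 69, so 240 − Q = 69 and Q = 171.
A monopolist chooses Q where MR = MC. MR = 240 − 2Q; setting this equal to 69 gives Q = 85.5 and P = 154.5.
Change in price: 154.5 − 69 = 85.5.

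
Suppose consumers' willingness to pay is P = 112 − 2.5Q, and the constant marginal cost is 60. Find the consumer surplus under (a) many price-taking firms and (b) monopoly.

Competition: CS = 540.8; Monopoly: CS = 135.2

Perfect competition: P = MC = 60, so 112 − 2.5Q = 60 and Q = 20.8.
CS = ½·(112 − 60)·20.8 = 540.8.
The monopolist equates marginal revenue to marginal cost: 112 − 5Q = 60, so Q = 10.4. From demand, P = 86.
CS = ½·(112 − 86)·10.4 = 135.2.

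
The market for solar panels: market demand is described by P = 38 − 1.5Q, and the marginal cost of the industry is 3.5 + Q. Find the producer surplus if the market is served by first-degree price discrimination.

Under first-degree price discrimination the firm charges each unit its demand price and produces up to where P = MC, i.e. Q = 13.8. Consumer surplus is zero; producer surplus equals total surplus.
PS = ½·(38 − 3.5)·13.8 = 238.05.

PS = 238.05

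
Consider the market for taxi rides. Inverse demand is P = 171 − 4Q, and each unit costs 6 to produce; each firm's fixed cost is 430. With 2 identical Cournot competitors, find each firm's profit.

π_i = 326.25

With 2 symmetric Cournot firms, each firm's FOC gives 171 − 12q = 6, so q = 13.75, Q = 2·13.75 = 27.5, and P = 61.
Each firm's profit = (61 − 6)·13.75 − 430 = 326.25.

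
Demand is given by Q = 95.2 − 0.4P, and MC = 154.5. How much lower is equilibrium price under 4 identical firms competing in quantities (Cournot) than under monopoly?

P falls by 25.05

Inverting demand: P = 238 − 2.5Q.
Monopoly sets MR = MC: 238 − 5Q = 154.5 ⇒ Q = 16.7, P = 238 − 2.5·16.7 = 196.25.
Cournot with 4 identical firms: the symmetric best-response condition is 238 − 12.5q = 154.5. Each firm produces q = 6.68, total output Q = 26.72, price P = 171.2.
Change in equilibrium price: 171.2 − 196.25 = −25.05.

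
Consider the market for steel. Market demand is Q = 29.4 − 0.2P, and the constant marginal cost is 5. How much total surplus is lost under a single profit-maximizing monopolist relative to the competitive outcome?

Inverting demand: P = 147 − 5Q.
Competitive firms price at marginal cost: P = 5, giving Q = 28.4.
Monopoly sets MR = MC: 147 − 10Q = 5 ⇒ Q = 14.2, P = 147 − 5·14.2 = 76.
DWL is the triangle between Q = 14.2 and Q = 28.4: ½·(28.4 − 14.2)·(76 − 5) = 504.1.

DWL = 504.1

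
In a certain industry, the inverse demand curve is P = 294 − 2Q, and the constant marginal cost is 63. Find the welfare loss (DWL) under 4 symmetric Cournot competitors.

Competitive firms price at marginal cost: P = 63, giving Q = 115.5.
In a 4-firm Cournot equilibrium, symmetry and the first-order condition give q = (294 − 63)/(10) = 23.1. So Q = 92.4 and P = 109.2.
DWL is the triangle between Q = 92.4 and Q = 115.5: ½·(115.5 − 92.4)·(109.2 − 63) = 533.61.

DWL = 533.61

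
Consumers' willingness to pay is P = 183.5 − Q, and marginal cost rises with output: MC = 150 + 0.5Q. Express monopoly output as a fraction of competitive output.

Monopoly sets MR = MC: 183.5 − 2Q = 150 + 0.5Q ⇒ Q = 13.4, P = 183.5 − 13.4 = 170.1.
Competitive equilibrium sets price equal to marginal cost: 183.5 − Q = 150 + 0.5Q, so Q = 67/3 and P = 967/6.
Ratio Q_m/Q_c = 13.4/(67/3) = 0.6.

Q_m/Q_c = 0.6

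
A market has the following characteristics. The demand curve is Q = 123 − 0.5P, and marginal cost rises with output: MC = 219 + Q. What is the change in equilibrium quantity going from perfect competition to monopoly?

Q falls by 3.6

Inverting demand: P = 246 − 2Q.
Competitive equilibrium sets price equal to marginal cost: 246 − 2Q = 219 + Q, so Q = 9 and P = 228.
The monopolist equates marginal revenue to marginal cost: 246 − 4Q = 219 + Q, so Q = 5.4. From demand, P = 235.2.
Change in equilibrium quantity: 5.4 − 9 = −3.6.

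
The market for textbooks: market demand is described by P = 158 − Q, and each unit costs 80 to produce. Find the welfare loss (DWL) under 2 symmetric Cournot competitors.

Competitive firms price at marginal cost: P = 80, giving Q = 78.
In a 2-firm Cournot equilibrium, symmetry and the first-order condition give q = (158 − 80)/(3) = 26. So Q = 52 and P = 106.
DWL is the triangle between Q = 52 and Q = 78: ½·(78 − 52)·(106 − 80) = 338.

DWL = 338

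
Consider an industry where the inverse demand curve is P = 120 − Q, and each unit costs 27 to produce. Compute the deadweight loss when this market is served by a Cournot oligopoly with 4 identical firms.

Perfect competition: P = MC = 27, so 120 − Q = 27 and Q = 93.
Cournot with 4 identical firms: the symmetric best-response condition is 120 − 5q = 27. Each firm produces q = 18.6, total output Q = 74.4, price P = 45.6.
DWL is the triangle between Q = 74.4 and Q = 93: ½·(93 − 74.4)·(45.6 − 27) = 172.98.

DWL = 172.98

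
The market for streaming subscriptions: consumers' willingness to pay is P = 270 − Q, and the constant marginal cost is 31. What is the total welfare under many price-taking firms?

Competitive firms price at marginal cost: P = 31, giving Q = 239.
CS = ½·(270 − 31)·239 = 28560.5; PS = (31 − 31)·239 = 0; TS = 28560.5.

TS = 28560.5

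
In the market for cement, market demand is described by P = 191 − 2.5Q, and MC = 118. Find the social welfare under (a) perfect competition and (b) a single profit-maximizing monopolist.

Competition: TS = 1065.8; Monopoly: TS = 799.35

Perfect competition: P = MC = 118, so 191 − 2.5Q = 118 and Q = 29.2.
CS = ½·(191 − 118)·29.2 = 1065.8; PS = (118 − 118)·29.2 = 0; TS = 1065.8.
The monopolist equates marginal revenue to marginal cost: 191 − 5Q = 118, so Q = 14.6. From demand, P = 154.5.
CS = ½·(191 − 154.5)·14.6 = 266.45; PS = (154.5 − 118)·14.6 = 532.9; TS = 799.35.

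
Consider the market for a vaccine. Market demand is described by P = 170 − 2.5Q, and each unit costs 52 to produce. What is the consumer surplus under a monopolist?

A monopolist chooses Q where MR = MC. MR = 170 − 5Q; setting this equal to 52 gives Q = 23.6 and P = 111.
CS = ½·(170 − 111)·23.6 = 696.2.

CS = 696.2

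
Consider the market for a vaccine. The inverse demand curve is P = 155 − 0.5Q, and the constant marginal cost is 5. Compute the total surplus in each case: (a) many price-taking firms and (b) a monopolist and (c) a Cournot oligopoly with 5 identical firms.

Competition: TS = 22500; Monopoly: TS = 16875; Cournot: TS = 21875

Under competition P = MC = 5, so Q = (155 − 5)/0.5 = 300.
CS = ½·(155 − 5)·300 = 22500; PS = (5 − 5)·300 = 0; TS = 22500.
The monopolist equates marginal revenue to marginal cost: 155 − Q = 5, so Q = 150. From demand, P = 80.
CS = ½·(155 − 80)·150 = 5625; PS = (80 − 5)·150 = 11250; TS = 16875.
Cournot with 5 identical firms: the symmetric best-response condition is 155 − 3q = 5. Each firm produces q = 50, total output Q = 250, price P = 30.
CS = ½·(155 − 30)·250 = 15625; PS = (30 − 5)·250 = 6250; TS = 21875.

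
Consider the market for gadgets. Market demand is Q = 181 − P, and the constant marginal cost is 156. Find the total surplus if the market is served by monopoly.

TS = 234.375

Inverting demand: P = 181 − Q.
Monopoly sets MR = MC: 181 − 2Q = 156 ⇒ Q = 12.5, P = 181 − 12.5 = 168.5.
CS = ½·(181 − 168.5)·12.5 = 78.125; PS = (168.5 − 156)·12.5 = 156.25; TS = 234.375.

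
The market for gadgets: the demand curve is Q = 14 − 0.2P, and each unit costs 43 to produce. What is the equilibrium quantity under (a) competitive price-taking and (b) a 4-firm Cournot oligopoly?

Inverting demand: P = 70 − 5Q.
Under competition P = MC = 43, so Q = (70 − 43)/5 = 5.4.
With 4 symmetric Cournot firms, each firm's FOC gives 70 − 25q = 43, so q = 1.08, Q = 4·1.08 = 4.32, and P = 48.4.

Competition: Q = 5.4; Cournot: Q = 4.32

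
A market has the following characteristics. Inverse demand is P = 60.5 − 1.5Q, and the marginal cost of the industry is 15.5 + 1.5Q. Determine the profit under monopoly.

The monopolist equates marginal revenue to marginal cost: 60.5 − 3Q = 15.5 + 1.5Q, so Q = 10. From demand, P = 45.5.
Profit = 45.5·10 − (15.5·10 + ½·1.5·10²) = 225.

Profit = 225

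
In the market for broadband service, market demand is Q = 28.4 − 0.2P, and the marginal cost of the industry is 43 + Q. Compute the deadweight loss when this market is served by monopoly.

DWL = 168.75

Inverting demand: P = 142 − 5Q.
Under competition P = MC: 142 − 5Q = 43 + Q ⇒ Q = 16.5, P = 59.5.
A monopolist chooses Q where MR = MC. MR = 142 − 10Q; setting this equal to 43 + Q gives Q = 9 and P = 97.
CS = ½·(142 − 59.5)·16.5 = 680.625; PS = (59.5·16.5 − 43·16.5 − ½·1·16.5²) = 136.125; TS = 816.75.
CS = ½·(142 − 97)·9 = 202.5; PS = (97·9 − 43·9 − ½·1·9²) = 445.5; TS = 648.
DWL = 816.75 − 648 = 168.75.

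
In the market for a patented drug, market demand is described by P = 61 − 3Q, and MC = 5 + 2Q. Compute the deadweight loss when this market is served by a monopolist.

Under competition P = MC: 61 − 3Q = 5 + 2Q ⇒ Q = 11.2, P = 27.4.
A monopolist chooses Q where MR = MC. MR = 61 − 6Q; setting this equal to 5 + 2Q gives Q = 7 and P = 40.
CS = ½·(61 − 27.4)·11.2 = 188.16; PS = (27.4·11.2 − 5·11.2 − ½·2·11.2²) = 125.44; TS = 313.6.
CS = ½·(61 − 40)·7 = 73.5; PS = (40·7 − 5·7 − ½·2·7²) = 196; TS = 269.5.
DWL = 313.6 − 269.5 = 44.1.

DWL = 44.1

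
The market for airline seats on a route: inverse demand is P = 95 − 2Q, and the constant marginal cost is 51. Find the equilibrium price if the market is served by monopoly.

Monopoly sets MR = MC: 95 − 4Q = 51 ⇒ Q = 11, P = 95 − 2·11 = 73.

P = 73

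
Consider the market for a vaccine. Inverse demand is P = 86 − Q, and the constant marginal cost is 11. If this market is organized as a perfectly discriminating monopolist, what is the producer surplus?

A perfectly discriminating monopolist sells every unit with P(Q) ≥ MC(Q), so output equals the competitive quantity Q = 75. Each buyer pays their reservation price, so CS = 0 and the firm captures all surplus.
PS = ½·(86 − 11)·75 = 2812.5.

PS = 2812.5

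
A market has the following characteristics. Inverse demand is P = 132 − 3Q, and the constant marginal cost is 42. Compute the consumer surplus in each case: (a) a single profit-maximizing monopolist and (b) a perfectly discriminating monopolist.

The monopolist equates marginal revenue to marginal cost: 132 − 6Q = 42, so Q = 15. From demand, P = 87.
CS = ½·(132 − 87)·15 = 337.5.
With perfect price discrimination, output is the efficient level Q = 30 (where demand meets MC), but every buyer pays their willingness to pay: CS = 0 and PS = total surplus.
CS = 0.

Monopoly: CS = 337.5; Perfect PD: CS = 0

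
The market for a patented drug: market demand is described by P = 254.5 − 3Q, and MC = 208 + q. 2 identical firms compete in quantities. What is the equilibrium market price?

P = 226.6

In a 2-firm Cournot equilibrium, symmetry and the first-order condition give q = (254.5 − 208)/(10) = 4.65. So Q = 9.3 and P = 226.6.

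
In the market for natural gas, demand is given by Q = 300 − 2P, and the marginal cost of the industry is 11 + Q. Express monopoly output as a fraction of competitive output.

Q_m/Q_c = 0.75

Inverting demand: P = 150 − 0.5Q.
Monopoly sets MR = MC: 150 − Q = 11 + Q ⇒ Q = 69.5, P = 150 − 0.5·69.5 = 115.25.
Competitive equilibrium sets price equal to marginal cost: 150 − 0.5Q = 11 + Q, so Q = 278/3 and P = 311/3.
Ratio Q_m/Q_c = 69.5/(278/3) = 0.75.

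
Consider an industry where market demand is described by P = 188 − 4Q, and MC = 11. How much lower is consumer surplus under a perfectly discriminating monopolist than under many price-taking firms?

Perfect competition: P = MC = 11, so 188 − 4Q = 11 and Q = 44.25.
CS = ½·(188 − 11)·44.25 = 3916.125.
Under first-degree price discrimination the firm charges each unit its demand price and produces up to where P = MC, i.e. Q = 44.25. Consumer surplus is zero; producer surplus equals total surplus.
CS = 0.
Change in consumer surplus: 0 − 3916.125 = −3916.125.

CS falls by 3916.125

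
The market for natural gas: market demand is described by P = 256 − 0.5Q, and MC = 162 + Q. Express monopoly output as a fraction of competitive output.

Q_m/Q_c = 0.75

A monopolist chooses Q where MR = MC. MR = 256 − Q; setting this equal to 162 + Q gives Q = 47 and P = 232.5.
Competitive equilibrium sets price equal to marginal cost: 256 − 0.5Q = 162 + Q, so Q = 188/3 and P = 674/3.
Ratio Q_m/Q_c = 47/(188/3) = 0.75.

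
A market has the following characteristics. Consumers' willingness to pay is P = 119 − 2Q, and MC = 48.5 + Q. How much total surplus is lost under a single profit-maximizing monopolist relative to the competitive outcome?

DWL = 132.54

Under competition P = MC: 119 − 2Q = 48.5 + Q ⇒ Q = 23.5, P = 72.
Monopoly sets MR = MC: 119 − 4Q = 48.5 + Q ⇒ Q = 14.1, P = 119 − 2·14.1 = 90.8.
CS = ½·(119 − 72)·23.5 = 552.25; PS = (72·23.5 − 48.5·23.5 − ½·1·23.5²) = 276.125; TS = 828.375.
CS = ½·(119 − 90.8)·14.1 = 198.81; PS = (90.8·14.1 − 48.5·14.1 − ½·1·14.1²) = 497.025; TS = 695.835.
DWL = 828.375 − 695.835 = 132.54.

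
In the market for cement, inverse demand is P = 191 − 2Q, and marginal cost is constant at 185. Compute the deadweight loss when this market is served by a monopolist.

Competitive firms price at marginal cost: P = 185, giving Q = 3.
The monopolist equates marginal revenue to marginal cost: 191 − 4Q = 185, so Q = 1.5. From demand, P = 188.
DWL is the triangle between Q = 1.5 and Q = 3: ½·(3 − 1.5)·(188 − 185) = 2.25.

DWL = 2.25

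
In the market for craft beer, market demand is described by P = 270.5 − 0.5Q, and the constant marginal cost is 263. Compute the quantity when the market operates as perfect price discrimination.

Q = 15

A perfectly discriminating monopolist sells every unit with P(Q) ≥ MC(Q), so output equals the competitive quantity Q = 15. Each buyer pays their reservation price, so CS = 0 and the firm captures all surplus.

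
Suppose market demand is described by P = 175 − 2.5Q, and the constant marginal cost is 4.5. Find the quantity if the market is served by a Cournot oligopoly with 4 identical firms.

With 4 symmetric Cournot firms, each firm's FOC gives 175 − 12.5q = 4.5, so q = 13.64, Q = 4·13.64 = 54.56, and P = 38.6.

Q = 54.56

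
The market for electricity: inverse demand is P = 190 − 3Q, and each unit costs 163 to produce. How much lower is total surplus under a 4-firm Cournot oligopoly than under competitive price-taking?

Total surplus falls by 4.86

Under competition P = MC = 163, so Q = (190 − 163)/3 = 9.
CS = ½·(190 − 163)·9 = 121.5; PS = (163 − 163)·9 = 0; TS = 121.5.
In a 4-firm Cournot equilibrium, symmetry and the first-order condition give q = (190 − 163)/(15) = 1.8. So Q = 7.2 and P = 168.4.
CS = ½·(190 − 168.4)·7.2 = 77.76; PS = (168.4 − 163)·7.2 = 38.88; TS = 116.64.
Change in total surplus: 116.64 − 121.5 = −4.86.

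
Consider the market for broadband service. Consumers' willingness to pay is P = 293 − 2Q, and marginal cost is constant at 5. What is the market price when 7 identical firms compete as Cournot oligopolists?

P = 41

In a 7-firm Cournot equilibrium, symmetry and the first-order condition give q = (293 − 5)/(16) = 18. So Q = 126 and P = 41.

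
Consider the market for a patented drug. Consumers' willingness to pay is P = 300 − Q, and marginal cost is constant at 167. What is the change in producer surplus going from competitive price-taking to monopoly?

Producer surplus rises by 4422.25

Perfect competition: P = MC = 167, so 300 − Q = 167 and Q = 133.
PS = (167 − 167)·133 = 0.
The monopolist equates marginal revenue to marginal cost: 300 − 2Q = 167, so Q = 66.5. From demand, P = 233.5.
PS = (233.5 − 167)·66.5 = 4422.25.
Change in producer surplus: 4422.25 − 0 = 4422.25.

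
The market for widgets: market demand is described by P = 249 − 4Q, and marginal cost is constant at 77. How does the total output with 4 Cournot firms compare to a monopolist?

Cournot: Q = 34.4; Monopoly: Q = 21.5

With 4 symmetric Cournot firms, each firm's FOC gives 249 − 20q = 77, so q = 8.6, Q = 4·8.6 = 34.4, and P = 111.4.
Monopoly sets MR = MC: 249 − 8Q = 77 ⇒ Q = 21.5, P = 249 − 4·21.5 = 163.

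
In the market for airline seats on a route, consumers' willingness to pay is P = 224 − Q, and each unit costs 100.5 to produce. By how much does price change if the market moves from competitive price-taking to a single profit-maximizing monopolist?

P rises by 61.75

Perfect competition: P = MC = 100.5, so 224 − Q = 100.5 and Q = 123.5.
Monopoly sets MR = MC: 224 − 2Q = 100.5 ⇒ Q = 61.75, P = 224 − 61.75 = 162.25.
Change in price: 162.25 − 100.5 = 61.75.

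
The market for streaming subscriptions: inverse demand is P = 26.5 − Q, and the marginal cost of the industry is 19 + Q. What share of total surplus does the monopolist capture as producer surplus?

Monopoly sets MR = MC: 26.5 − 2Q = 19 + Q ⇒ Q = 2.5, P = 26.5 − 2.5 = 24.
CS = ½·(26.5 − 24)·2.5 = 3.125.
PS = P·Q − VC(Q) = 24·2.5 − (19·2.5 + ½·1·2.5²) = 9.375.
Share captured = PS/TS = 9.375/12.5 = 0.75.

PS/TS = 0.75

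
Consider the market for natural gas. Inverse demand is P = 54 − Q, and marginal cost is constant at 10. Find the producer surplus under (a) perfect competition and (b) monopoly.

Competitive firms price at marginal cost: P = 10, giving Q = 44.
PS = (10 − 10)·44 = 0.
Monopoly sets MR = MC: 54 − 2Q = 10 ⇒ Q = 22, P = 54 − 22 = 32.
PS = (32 − 10)·22 = 484.

Competition: PS = 0; Monopoly: PS = 484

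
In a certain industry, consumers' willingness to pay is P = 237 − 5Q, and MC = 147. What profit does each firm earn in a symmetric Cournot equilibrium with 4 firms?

In a 4-firm Cournot equilibrium, symmetry and the first-order condition give q = (237 − 147)/(25) = 3.6. So Q = 14.4 and P = 165.
Each firm's profit = (165 − 147)·3.6 = 64.8.

π_i = 64.8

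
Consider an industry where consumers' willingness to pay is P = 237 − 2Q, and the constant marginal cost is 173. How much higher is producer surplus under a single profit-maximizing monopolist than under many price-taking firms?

PS rises by 512

Competitive firms price at marginal cost: P = 173, giving Q = 32.
PS = (173 − 173)·32 = 0.
The monopolist equates marginal revenue to marginal cost: 237 − 4Q = 173, so Q = 16. From demand, P = 205.
PS = (205 − 173)·16 = 512.
Change in producer surplus: 512 − 0 = 512.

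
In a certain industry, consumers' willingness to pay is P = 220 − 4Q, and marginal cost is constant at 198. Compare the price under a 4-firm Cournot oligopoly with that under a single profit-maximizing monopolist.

Cournot with 4 identical firms: the symmetric best-response condition is 220 − 20q = 198. Each firm produces q = 1.1, total output Q = 4.4, price P = 202.4.
The monopolist equates marginal revenue to marginal cost: 220 − 8Q = 198, so Q = 2.75. From demand, P = 209.

Cournot: P = 202.4; Monopoly: P = 209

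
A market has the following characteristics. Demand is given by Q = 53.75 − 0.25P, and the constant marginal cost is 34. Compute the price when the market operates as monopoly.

Inverting demand: P = 215 − 4Q.
A monopolist chooses Q where MR = MC. MR = 215 − 8Q; setting this equal to 34 gives Q = 22.625 and P = 124.5.

P = 124.5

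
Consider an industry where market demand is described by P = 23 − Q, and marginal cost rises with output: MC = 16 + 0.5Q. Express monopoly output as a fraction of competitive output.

The monopolist equates marginal revenue to marginal cost: 23 − 2Q = 16 + 0.5Q, so Q = 2.8. From demand, P = 20.2.
Under competition P = MC: 23 − Q = 16 + 0.5Q ⇒ Q = 14/3, P = 55/3.
Ratio Q_m/Q_c = 2.8/(14/3) = 0.6.

Q_m/Q_c = 0.6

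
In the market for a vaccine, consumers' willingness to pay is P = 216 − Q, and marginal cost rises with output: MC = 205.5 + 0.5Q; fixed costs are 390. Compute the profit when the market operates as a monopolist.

A monopolist chooses Q where MR = MC. MR = 216 − 2Q; setting this equal to 205.5 + 0.5Q gives Q = 4.2 and P = 211.8.
Profit = 211.8·4.2 − (205.5·4.2 + ½·0.5·4.2²) − 390 = −367.95.

Profit = −367.95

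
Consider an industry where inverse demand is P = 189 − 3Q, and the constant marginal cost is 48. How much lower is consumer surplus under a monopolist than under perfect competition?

Perfect competition: P = MC = 48, so 189 − 3Q = 48 and Q = 47.
CS = ½·(189 − 48)·47 = 3313.5.
The monopolist equates marginal revenue to marginal cost: 189 − 6Q = 48, so Q = 23.5. From demand, P = 118.5.
CS = ½·(189 − 118.5)·23.5 = 828.375.
Change in consumer surplus: 828.375 − 3313.5 = −2485.125.

Consumer surplus falls by 2485.125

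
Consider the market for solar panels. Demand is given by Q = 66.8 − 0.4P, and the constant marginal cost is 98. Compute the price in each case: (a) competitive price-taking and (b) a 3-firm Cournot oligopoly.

Competition: P = 98; Cournot: P = 115.25

Inverting demand: P = 167 − 2.5Q.
Competitive firms price at marginal cost: P = 98, giving Q = 27.6.
In a 3-firm Cournot equilibrium, symmetry and the first-order condition give q = (167 − 98)/(10) = 6.9. So Q = 20.7 and P = 115.25.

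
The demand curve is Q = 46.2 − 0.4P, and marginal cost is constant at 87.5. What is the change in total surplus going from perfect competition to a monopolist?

Inverting demand: P = 115.5 − 2.5Q.
Perfect competition: P = MC = 87.5, so 115.5 − 2.5Q = 87.5 and Q = 11.2.
CS = ½·(115.5 − 87.5)·11.2 = 156.8; PS = (87.5 − 87.5)·11.2 = 0; TS = 156.8.
The monopolist equates marginal revenue to marginal cost: 115.5 − 5Q = 87.5, so Q = 5.6. From demand, P = 101.5.
CS = ½·(115.5 − 101.5)·5.6 = 39.2; PS = (101.5 − 87.5)·5.6 = 78.4; TS = 117.6.
Change in total surplus: 117.6 − 156.8 = −39.2.

TS falls by 39.2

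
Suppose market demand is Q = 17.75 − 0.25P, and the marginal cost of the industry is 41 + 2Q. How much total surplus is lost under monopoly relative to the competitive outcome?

DWL = 12

Inverting demand: P = 71 − 4Q.
Competitive equilibrium sets price equal to marginal cost: 71 − 4Q = 41 + 2Q, so Q = 5 and P = 51.
Monopoly sets MR = MC: 71 − 8Q = 41 + 2Q ⇒ Q = 3, P = 71 − 4·3 = 59.
CS = ½·(71 − 51)·5 = 50; PS = (51·5 − 41·5 − ½·2·5²) = 25; TS = 75.
CS = ½·(71 − 59)·3 = 18; PS = (59·3 − 41·3 − ½·2·3²) = 45; TS = 63.
DWL = 75 − 63 = 12.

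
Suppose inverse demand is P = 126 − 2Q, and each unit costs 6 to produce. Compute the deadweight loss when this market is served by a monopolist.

Under competition P = MC = 6, so Q = (126 − 6)/2 = 60.
The monopolist equates marginal revenue to marginal cost: 126 − 4Q = 6, so Q = 30. From demand, P = 66.
DWL is the triangle between Q = 30 and Q = 60: ½·(60 − 30)·(66 − 6) = 900.

DWL = 900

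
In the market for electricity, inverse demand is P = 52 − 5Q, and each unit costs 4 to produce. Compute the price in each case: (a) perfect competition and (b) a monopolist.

Competition: P = 4; Monopoly: P = 28

Competitive firms price at marginal cost: P = 4, giving Q = 9.6.
A monopolist chooses Q where MR = MC. MR = 52 − 10Q; setting this equal to 4 gives Q = 4.8 and P = 28.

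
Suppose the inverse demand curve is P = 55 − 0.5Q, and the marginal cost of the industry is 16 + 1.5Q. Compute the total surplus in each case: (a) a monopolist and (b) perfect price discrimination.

Monopoly sets MR = MC: 55 − Q = 16 + 1.5Q ⇒ Q = 15.6, P = 55 − 0.5·15.6 = 47.2.
CS = ½·(55 − 47.2)·15.6 = 60.84; PS = (47.2·15.6 − 16·15.6 − ½·1.5·15.6²) = 304.2; TS = 365.04.
With perfect price discrimination, output is the efficient level Q = 19.5 (where demand meets MC), but every buyer pays their willingness to pay: CS = 0 and PS = total surplus.
TS = 380.25 (equal to competitive TS).

Monopoly: TS = 365.04; Perfect PD: TS = 380.25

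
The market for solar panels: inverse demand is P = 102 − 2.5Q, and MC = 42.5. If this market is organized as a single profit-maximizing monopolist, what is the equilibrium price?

P = 72.25

Monopoly sets MR = MC: 102 − 5Q = 42.5 ⇒ Q = 11.9, P = 102 − 2.5·11.9 = 72.25.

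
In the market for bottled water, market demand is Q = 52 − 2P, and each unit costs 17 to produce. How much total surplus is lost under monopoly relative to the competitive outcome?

DWL = 20.25

Inverting demand: P = 26 − 0.5Q.
Under competition P = MC = 17, so Q = (26 − 17)/0.5 = 18.
A monopolist chooses Q where MR = MC. MR = 26 − Q; setting this equal to 17 gives Q = 9 and P = 21.5.
DWL is the triangle between Q = 9 and Q = 18: ½·(18 − 9)·(21.5 − 17) = 20.25.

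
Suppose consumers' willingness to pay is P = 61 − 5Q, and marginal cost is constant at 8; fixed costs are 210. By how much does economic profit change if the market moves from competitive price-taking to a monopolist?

Perfect competition: P = MC = 8, so 61 − 5Q = 8 and Q = 10.6.
Profit = (8 − 8)·10.6 − 210 = −210.
The monopolist equates marginal revenue to marginal cost: 61 − 10Q = 8, so Q = 5.3. From demand, P = 34.5.
Profit = (34.5 − 8)·5.3 − 210 = −69.55.
Change in economic profit: −69.55 − −210 = 140.45.

Economic profit rises by 140.45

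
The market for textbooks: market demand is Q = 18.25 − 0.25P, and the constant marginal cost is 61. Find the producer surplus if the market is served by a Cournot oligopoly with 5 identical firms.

Inverting demand: P = 73 − 4Q.
Cournot with 5 identical firms: the symmetric best-response condition is 73 − 24q = 61. Each firm produces q = 0.5, total output Q = 2.5, price P = 63.
PS = (63 − 61)·2.5 = 5.

PS = 5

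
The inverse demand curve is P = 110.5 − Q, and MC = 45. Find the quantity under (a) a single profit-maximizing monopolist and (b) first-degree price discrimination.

Monopoly: Q = 32.75; Perfect PD: Q = 65.5

A monopolist chooses Q where MR = MC. MR = 110.5 − 2Q; setting this equal to 45 gives Q = 32.75 and P = 77.75.
Under first-degree price discrimination the firm charges each unit its demand price and produces up to where P = MC, i.e. Q = 65.5. Consumer surplus is zero; producer surplus equals total surplus.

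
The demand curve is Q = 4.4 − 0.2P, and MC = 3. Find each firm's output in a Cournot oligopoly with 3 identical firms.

Inverting demand: P = 22 − 5Q.
Cournot with 3 identical firms: the symmetric best-response condition is 22 − 20q = 3. Each firm produces q = 0.95, total output Q = 2.85, price P = 7.75.

q_i = 0.95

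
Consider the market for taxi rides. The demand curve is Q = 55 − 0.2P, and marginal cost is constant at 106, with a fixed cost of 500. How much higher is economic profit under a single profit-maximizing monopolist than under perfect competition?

π rises by 1428.05

Inverting demand: P = 275 − 5Q.
Perfect competition: P = MC = 106, so 275 − 5Q = 106 and Q = 33.8.
Profit = (106 − 106)·33.8 − 500 = −500.
Monopoly sets MR = MC: 275 − 10Q = 106 ⇒ Q = 16.9, P = 275 − 5·16.9 = 190.5.
Profit = (190.5 − 106)·16.9 − 500 = 928.05.
Change in economic profit: 928.05 − −500 = 1428.05.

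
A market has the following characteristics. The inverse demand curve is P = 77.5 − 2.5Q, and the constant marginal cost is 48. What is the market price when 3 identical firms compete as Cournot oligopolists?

P = 55.375

With 3 symmetric Cournot firms, each firm's FOC gives 77.5 − 10q = 48, so q = 2.95, Q = 3·2.95 = 8.85, and P = 55.375.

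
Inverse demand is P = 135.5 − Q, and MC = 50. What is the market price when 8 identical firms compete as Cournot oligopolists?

P = 59.5

With 8 symmetric Cournot firms, each firm's FOC gives 135.5 − 9q = 50, so q = 9.5, Q = 8·9.5 = 76, and P = 59.5.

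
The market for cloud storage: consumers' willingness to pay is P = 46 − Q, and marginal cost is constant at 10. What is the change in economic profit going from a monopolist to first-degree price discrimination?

The monopolist equates marginal revenue to marginal cost: 46 − 2Q = 10, so Q = 18. From demand, P = 28.
Profit = (28 − 10)·18 = 324.
With perfect price discrimination, output is the efficient level Q = 36 (where demand meets MC), but every buyer pays their willingness to pay: CS = 0 and PS = total surplus.
PS equals the full surplus area, 648. Profit = 648 = 648.
Change in economic profit: 648 − 324 = 324.

π rises by 324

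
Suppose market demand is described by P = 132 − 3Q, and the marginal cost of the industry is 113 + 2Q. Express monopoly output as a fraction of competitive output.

Q_m/Q_c = 0.625

Monopoly sets MR = MC: 132 − 6Q = 113 + 2Q ⇒ Q = 2.375, P = 132 − 3·2.375 = 124.875.
Competitive equilibrium sets price equal to marginal cost: 132 − 3Q = 113 + 2Q, so Q = 3.8 and P = 120.6.
Ratio Q_m/Q_c = 2.375/3.8 = 0.625.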